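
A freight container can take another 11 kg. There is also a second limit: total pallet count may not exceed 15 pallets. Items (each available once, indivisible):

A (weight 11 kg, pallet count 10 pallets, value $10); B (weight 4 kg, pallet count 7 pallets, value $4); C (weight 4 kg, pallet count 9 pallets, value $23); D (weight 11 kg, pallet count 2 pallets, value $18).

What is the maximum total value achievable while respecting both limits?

$23

Feasible sets respecting both limits:
- C: weight 4, pallet count 9, value 23
- D: weight 11, pallet count 2, value 18
- A: weight 11, pallet count 10, value 10
- B: weight 4, pallet count 7, value 4
Best: $23.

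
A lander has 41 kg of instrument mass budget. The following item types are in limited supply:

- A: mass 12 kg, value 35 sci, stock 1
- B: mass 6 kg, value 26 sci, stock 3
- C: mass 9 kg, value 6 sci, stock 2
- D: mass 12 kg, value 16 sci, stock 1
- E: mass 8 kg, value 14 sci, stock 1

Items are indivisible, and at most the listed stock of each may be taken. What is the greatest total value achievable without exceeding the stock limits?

127 sci

Top feasible selections:
- 1×A + 3×B + 1×E: mass 38, value 127
- 1×A + 3×B + 1×C: mass 39, value 119
Best: 127 sci.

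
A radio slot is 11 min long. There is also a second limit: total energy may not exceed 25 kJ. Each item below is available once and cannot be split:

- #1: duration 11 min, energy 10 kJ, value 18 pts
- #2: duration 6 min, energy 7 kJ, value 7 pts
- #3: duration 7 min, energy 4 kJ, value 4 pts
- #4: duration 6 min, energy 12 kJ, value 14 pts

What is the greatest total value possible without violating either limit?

18 pts

Feasible sets respecting both limits:
- #1: duration 11, energy 10, value 18
- #4: duration 6, energy 12, value 14
- #2: duration 6, energy 7, value 7
Best: 18 pts.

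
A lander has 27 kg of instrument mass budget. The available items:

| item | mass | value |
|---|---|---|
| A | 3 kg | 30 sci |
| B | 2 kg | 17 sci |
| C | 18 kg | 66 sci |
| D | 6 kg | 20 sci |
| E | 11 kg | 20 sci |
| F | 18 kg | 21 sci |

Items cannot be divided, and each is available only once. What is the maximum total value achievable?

Check high-value combinations within 27 kg:
- A+C+D: mass 3+18+6=27, value 30+66+20=116
- A+B+C: mass 3+2+18=23, value 30+17+66=113
- B+C+D: mass 2+18+6=26, value 17+66+20=103
Best: 116 sci.

116 sci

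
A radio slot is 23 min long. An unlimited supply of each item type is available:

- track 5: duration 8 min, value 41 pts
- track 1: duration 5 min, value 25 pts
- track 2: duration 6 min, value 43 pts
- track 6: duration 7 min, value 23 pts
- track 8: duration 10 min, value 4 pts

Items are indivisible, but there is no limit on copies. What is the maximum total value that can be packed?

154 pts

Best value-per-unit is track 2 at 43/6; filling with it alone gives 3×43 = 129.
Optimal mix: 1×track 1 + 3×track 2 → duration 23, value 154.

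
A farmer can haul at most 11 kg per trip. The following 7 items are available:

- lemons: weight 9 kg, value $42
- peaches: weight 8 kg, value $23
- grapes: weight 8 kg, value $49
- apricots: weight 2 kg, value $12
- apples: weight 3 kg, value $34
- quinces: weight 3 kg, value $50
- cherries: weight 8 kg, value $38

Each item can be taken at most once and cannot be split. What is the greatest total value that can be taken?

Check high-value combinations within 11 kg:
- grapes+quinces: weight 8+3=11, value 49+50=99
- apricots+apples+quinces: weight 2+3+3=8, value 12+34+50=96
- quinces+cherries: weight 3+8=11, value 50+38=88
- apples+quinces: weight 3+3=6, value 34+50=84
- grapes+apples: weight 8+3=11, value 49+34=83
Best: $99.

$99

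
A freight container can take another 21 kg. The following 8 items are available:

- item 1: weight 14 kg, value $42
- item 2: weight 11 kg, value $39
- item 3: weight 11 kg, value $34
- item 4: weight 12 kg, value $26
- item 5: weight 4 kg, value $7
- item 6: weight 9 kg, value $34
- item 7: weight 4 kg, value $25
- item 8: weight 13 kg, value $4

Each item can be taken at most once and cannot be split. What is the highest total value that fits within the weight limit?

Check high-value combinations within 21 kg:
- item 2+item 6: weight 11+9=20, value 39+34=73
- item 2+item 5+item 7: weight 11+4+4=19, value 39+7+25=71
- item 3+item 6: weight 11+9=20, value 34+34=68
- item 1+item 7: weight 14+4=18, value 42+25=67
Best: $73.

$73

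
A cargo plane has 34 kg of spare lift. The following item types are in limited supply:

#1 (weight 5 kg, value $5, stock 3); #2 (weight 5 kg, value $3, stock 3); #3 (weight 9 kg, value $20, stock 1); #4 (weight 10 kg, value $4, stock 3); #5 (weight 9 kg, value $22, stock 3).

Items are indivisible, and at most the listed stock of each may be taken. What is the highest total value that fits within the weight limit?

Best selections within weight 34 and stock limits:
- 1×#1 + 3×#5: weight 32, value 71
- 1×#2 + 3×#5: weight 32, value 69
- 1×#1 + 1×#3 + 2×#5: weight 32, value 69
- 1×#2 + 1×#3 + 2×#5: weight 32, value 67
Best: $71.

$71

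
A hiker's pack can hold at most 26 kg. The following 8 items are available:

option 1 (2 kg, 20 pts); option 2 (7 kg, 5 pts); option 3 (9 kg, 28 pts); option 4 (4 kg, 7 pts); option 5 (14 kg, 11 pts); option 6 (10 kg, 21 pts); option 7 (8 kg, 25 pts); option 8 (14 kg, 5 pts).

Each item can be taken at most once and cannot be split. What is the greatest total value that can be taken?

Check high-value combinations within 26 kg:
- option 1+option 3+option 4+option 7: weight 2+9+4+8=23, value 20+28+7+25=80
- option 1+option 2+option 3+option 7: weight 2+7+9+8=26, value 20+5+28+25=78
- option 1+option 3+option 4+option 6: weight 2+9+4+10=25, value 20+28+7+21=76
Best: 80 pts.

80 pts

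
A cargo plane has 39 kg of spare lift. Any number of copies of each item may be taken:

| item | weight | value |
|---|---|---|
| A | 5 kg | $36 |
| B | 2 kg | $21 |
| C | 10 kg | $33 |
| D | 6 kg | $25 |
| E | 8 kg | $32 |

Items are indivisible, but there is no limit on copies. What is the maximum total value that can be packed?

$399

Best value-per-unit is B at 21/2, and filling with it alone uses weight 19×2=38. No mix of the others beats 19×21 = 399.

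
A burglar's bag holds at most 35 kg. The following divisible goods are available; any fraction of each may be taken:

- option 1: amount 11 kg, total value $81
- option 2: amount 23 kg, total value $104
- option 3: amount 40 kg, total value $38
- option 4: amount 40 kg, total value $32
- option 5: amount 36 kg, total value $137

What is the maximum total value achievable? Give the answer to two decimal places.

188.81

Take in order of value per unit:
- option 1 (81/11 per unit): all 11 → value 81, running total 81.00
- option 2 (104/23 per unit): all 23 → value 104, running total 185.00
- option 5 (137/36 per unit): 1 of 36 → value 1×137/36 = 3.8056, running total 188.81
Total 188.81.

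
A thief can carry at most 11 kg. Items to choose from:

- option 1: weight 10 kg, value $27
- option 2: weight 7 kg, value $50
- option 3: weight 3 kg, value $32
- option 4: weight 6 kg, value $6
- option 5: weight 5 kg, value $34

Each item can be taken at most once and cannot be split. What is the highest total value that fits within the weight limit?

$82

Check high-value combinations within 11 kg:
- option 2+option 3: weight 7+3=10, value 50+32=82
- option 3+option 5: weight 3+5=8, value 32+34=66
- option 2: weight 7, value 50
- option 4+option 5: weight 6+5=11, value 6+34=40
Best: $82.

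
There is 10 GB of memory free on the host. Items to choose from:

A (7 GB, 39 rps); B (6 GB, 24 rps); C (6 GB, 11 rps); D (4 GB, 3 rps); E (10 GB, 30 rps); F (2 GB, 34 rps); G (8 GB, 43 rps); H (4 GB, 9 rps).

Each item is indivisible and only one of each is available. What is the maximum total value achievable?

77 rps

Check high-value combinations within 10 GB:
- F+G: memory 2+8=10, value 34+43=77
- A+F: memory 7+2=9, value 39+34=73
- B+F: memory 6+2=8, value 24+34=58
- D+F+H: memory 4+2+4=10, value 3+34+9=46
- C+F: memory 6+2=8, value 11+34=45
Best: 77 rps.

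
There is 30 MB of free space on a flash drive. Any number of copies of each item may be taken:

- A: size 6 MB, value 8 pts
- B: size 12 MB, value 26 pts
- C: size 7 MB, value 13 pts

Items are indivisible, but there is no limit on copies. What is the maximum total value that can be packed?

Best value-per-unit is B at 26/12; filling with it alone gives 2×26 = 52.
Optimal mix: 1×A + 2×B → size 30, value 60.

60 pts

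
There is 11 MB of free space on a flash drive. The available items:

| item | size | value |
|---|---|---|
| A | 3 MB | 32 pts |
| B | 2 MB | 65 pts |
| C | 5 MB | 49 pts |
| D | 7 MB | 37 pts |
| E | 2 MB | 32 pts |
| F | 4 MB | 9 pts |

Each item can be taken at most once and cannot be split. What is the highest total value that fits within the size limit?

146 pts

Check high-value combinations within 11 MB:
- B+C+E: size 2+5+2=9, value 65+49+32=146
- A+B+C: size 3+2+5=10, value 32+65+49=146
- A+B+E+F: size 3+2+2+4=11, value 32+65+32+9=138
- B+D+E: size 2+7+2=11, value 65+37+32=134
Best: 146 pts.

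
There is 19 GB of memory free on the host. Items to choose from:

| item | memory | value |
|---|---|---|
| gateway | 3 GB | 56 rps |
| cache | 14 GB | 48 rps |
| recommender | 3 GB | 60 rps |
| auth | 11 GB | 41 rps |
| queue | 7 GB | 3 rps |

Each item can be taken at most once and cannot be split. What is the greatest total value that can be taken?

157 rps

This is a 0/1 knapsack; check combinations near the capacity.
- gateway+recommender+auth: memory 3+3+11=17, value 56+60+41=157
- gateway+recommender+queue: memory 3+3+7=13, value 56+60+3=119
- gateway+recommender: memory 3+3=6, value 56+60=116
- cache+recommender: memory 14+3=17, value 48+60=108
Best: 157 rps.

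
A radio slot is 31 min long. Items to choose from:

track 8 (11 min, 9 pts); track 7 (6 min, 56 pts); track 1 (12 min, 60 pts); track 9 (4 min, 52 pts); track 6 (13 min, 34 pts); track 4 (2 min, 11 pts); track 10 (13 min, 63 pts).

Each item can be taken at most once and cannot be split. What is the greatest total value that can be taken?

Check high-value combinations within 31 min:
- track 1+track 9+track 4+track 10: duration 12+4+2+13=31, value 60+52+11+63=186
- track 7+track 9+track 4+track 10: duration 6+4+2+13=25, value 56+52+11+63=182
- track 7+track 1+track 9+track 4: duration 6+12+4+2=24, value 56+60+52+11=179
- track 7+track 1+track 10: duration 6+12+13=31, value 56+60+63=179
- track 1+track 9+track 10: duration 12+4+13=29, value 60+52+63=175
Best: 186 pts.

186 pts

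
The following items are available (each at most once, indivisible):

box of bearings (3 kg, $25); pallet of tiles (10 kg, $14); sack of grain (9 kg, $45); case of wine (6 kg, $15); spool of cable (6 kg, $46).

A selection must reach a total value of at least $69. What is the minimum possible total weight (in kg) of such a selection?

Subsets with value ≥ 69, sorted by total weight:
- box of bearings+spool of cable: weight 9, value 71
- box of bearings+sack of grain: weight 12, value 70
Minimum weight: 9 kg.

9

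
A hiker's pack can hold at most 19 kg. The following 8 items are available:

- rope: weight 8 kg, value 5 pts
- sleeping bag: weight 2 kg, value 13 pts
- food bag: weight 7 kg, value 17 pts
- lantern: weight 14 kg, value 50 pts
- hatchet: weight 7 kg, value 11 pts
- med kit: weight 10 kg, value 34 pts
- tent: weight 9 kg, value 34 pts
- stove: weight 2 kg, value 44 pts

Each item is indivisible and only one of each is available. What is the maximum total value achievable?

This is a 0/1 knapsack; check combinations near the capacity.
- sleeping bag+lantern+stove: weight 2+14+2=18, value 13+50+44=107
- food bag+tent+stove: weight 7+9+2=18, value 17+34+44=95
- food bag+med kit+stove: weight 7+10+2=19, value 17+34+44=95
- lantern+stove: weight 14+2=16, value 50+44=94
- sleeping bag+tent+stove: weight 2+9+2=13, value 13+34+44=91
Best: 107 pts.

107 pts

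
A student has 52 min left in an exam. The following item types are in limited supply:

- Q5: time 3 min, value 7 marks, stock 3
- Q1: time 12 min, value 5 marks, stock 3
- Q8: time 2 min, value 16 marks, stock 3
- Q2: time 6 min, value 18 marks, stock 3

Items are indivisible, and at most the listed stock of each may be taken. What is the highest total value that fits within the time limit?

Top feasible selections:
- 3×Q5 + 1×Q1 + 3×Q8 + 3×Q2: time 45, value 128
- 3×Q5 + 3×Q8 + 3×Q2: time 33, value 123
Best: 128 marks.

128 marks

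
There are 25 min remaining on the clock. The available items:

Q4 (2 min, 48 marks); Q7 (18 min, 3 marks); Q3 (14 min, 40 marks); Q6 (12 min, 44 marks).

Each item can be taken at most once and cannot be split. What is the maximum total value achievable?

This is a 0/1 knapsack; check combinations near the capacity.
- Q4+Q6: time 2+12=14, value 48+44=92
- Q4+Q3: time 2+14=16, value 48+40=88
- Q4+Q7: time 2+18=20, value 48+3=51
Best: 92 marks.

92 marks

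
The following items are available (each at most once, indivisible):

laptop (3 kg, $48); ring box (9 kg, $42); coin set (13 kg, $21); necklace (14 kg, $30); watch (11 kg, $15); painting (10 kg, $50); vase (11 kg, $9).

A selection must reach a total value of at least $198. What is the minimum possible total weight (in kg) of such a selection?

60

Subsets with value ≥ 198, sorted by total weight:
- laptop+ring box+coin set+necklace+watch+painting: weight 60, value 206
- laptop+ring box+coin set+necklace+painting+vase: weight 60, value 200
- laptop+ring box+coin set+necklace+watch+painting+vase: weight 71, value 215
Minimum weight: 60 kg.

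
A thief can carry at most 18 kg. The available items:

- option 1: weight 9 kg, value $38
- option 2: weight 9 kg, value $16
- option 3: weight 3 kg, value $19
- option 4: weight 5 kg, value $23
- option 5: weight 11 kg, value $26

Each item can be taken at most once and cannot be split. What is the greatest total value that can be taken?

Check high-value combinations within 18 kg:
- option 1+option 3+option 4: weight 9+3+5=17, value 38+19+23=80
- option 1+option 4: weight 9+5=14, value 38+23=61
- option 2+option 3+option 4: weight 9+3+5=17, value 16+19+23=58
- option 1+option 3: weight 9+3=12, value 38+19=57
Best: $80.

$80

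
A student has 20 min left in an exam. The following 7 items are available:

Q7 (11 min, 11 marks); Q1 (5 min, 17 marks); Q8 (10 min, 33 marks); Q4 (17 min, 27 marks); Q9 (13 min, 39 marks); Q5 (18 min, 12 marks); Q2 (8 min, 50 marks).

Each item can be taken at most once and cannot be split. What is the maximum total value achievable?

83 marks

Check high-value combinations within 20 min:
- Q8+Q2: time 10+8=18, value 33+50=83
- Q1+Q2: time 5+8=13, value 17+50=67
- Q7+Q2: time 11+8=19, value 11+50=61
- Q1+Q9: time 5+13=18, value 17+39=56
- Q2: time 8, value 50
Best: 83 marks.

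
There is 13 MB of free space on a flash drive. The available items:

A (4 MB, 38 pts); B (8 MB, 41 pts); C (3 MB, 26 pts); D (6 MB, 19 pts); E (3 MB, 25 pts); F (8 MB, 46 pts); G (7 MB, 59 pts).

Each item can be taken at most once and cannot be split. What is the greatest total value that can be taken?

110 pts

Check high-value combinations within 13 MB:
- C+E+G: size 3+3+7=13, value 26+25+59=110
- A+G: size 4+7=11, value 38+59=97
- A+C+E: size 4+3+3=10, value 38+26+25=89
- C+G: size 3+7=10, value 26+59=85
Best: 110 pts.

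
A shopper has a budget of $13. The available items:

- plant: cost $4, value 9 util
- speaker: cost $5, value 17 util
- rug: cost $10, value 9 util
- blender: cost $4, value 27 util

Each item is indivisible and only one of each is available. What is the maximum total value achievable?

53 util

Check high-value combinations within $13:
- plant+speaker+blender: cost 4+5+4=13, value 9+17+27=53
- speaker+blender: cost 5+4=9, value 17+27=44
- plant+blender: cost 4+4=8, value 9+27=36
- blender: cost 4, value 27
Best: 53 util.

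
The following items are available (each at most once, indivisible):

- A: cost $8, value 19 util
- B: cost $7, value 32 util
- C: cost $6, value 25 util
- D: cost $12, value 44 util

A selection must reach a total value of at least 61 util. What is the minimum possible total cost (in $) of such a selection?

18

Subsets with value ≥ 61, sorted by total cost:
- C+D: cost 18, value 69
- B+D: cost 19, value 76
- A+D: cost 20, value 63
Minimum cost: 18 $.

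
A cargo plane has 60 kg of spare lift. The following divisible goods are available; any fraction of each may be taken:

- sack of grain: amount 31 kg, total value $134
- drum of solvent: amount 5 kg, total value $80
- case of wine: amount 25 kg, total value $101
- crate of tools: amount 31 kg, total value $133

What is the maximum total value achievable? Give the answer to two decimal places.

316.97

Take in order of value per unit:
- drum of solvent (80/5 per unit): all 5 → value 80, running total 80.00
- sack of grain (134/31 per unit): all 31 → value 134, running total 214.00
- crate of tools (133/31 per unit): 24 of 31 → value 24×133/31 = 102.9677, running total 316.97
Total 316.97.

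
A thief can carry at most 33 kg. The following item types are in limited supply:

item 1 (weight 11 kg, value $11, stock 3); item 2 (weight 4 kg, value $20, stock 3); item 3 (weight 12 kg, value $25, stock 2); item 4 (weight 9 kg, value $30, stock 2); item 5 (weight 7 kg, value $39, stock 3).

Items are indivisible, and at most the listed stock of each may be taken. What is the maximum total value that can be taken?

Best selections within weight 33 and stock limits:
- 3×item 2 + 3×item 5: weight 33, value 177
- 2×item 2 + 3×item 5: weight 29, value 157
Best: $177.

$177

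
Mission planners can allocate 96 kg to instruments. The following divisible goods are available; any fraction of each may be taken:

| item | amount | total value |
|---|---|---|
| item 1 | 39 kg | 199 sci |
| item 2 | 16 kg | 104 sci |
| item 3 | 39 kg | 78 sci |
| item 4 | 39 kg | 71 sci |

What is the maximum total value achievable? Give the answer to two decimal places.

Take in order of value per unit:
- item 2 (104/16 per unit): all 16 → value 104, running total 104.00
- item 1 (199/39 per unit): all 39 → value 199, running total 303.00
- item 3 (78/39 per unit): all 39 → value 78, running total 381.00
- item 4 (71/39 per unit): 2 of 39 → value 2×71/39 = 3.6410, running total 384.64
Total 384.64.

384.64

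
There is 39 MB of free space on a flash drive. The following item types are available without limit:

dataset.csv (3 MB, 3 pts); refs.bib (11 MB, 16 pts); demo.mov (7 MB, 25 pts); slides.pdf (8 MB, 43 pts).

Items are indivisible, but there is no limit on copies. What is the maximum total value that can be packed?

Best value-per-unit is slides.pdf at 43/8; filling with it alone gives 4×43 = 172.
Optimal mix: 1×demo.mov + 4×slides.pdf → size 39, value 197.

197 pts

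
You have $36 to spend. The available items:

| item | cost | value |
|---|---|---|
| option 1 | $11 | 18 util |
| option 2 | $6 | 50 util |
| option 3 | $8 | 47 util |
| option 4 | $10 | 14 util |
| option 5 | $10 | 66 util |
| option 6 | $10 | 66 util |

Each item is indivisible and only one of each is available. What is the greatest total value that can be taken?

229 util

Check high-value combinations within $36:
- option 2+option 3+option 5+option 6: cost 6+8+10+10=34, value 50+47+66+66=229
- option 2+option 4+option 5+option 6: cost 6+10+10+10=36, value 50+14+66+66=196
- option 2+option 5+option 6: cost 6+10+10=26, value 50+66+66=182
- option 1+option 2+option 3+option 5: cost 11+6+8+10=35, value 18+50+47+66=181
Best: 229 util.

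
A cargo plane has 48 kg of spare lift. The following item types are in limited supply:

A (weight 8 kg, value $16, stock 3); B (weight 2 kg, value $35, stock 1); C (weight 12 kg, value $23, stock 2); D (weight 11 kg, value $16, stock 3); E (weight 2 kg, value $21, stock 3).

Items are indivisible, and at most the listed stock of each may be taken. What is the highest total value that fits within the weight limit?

$176

Best selections within weight 48 and stock limits:
- 2×A + 1×B + 2×C + 3×E: weight 48, value 176
- 3×A + 1×B + 1×C + 3×E: weight 44, value 169
- 2×A + 1×B + 1×C + 1×D + 3×E: weight 47, value 169
Best: $176.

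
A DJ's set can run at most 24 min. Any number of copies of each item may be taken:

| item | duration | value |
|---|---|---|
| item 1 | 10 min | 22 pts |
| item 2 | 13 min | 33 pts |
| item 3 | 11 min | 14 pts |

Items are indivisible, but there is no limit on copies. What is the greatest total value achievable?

55 pts

Best value-per-unit is item 2 at 33/13; filling with it alone gives 1×33 = 33.
Optimal mix: 1×item 1 + 1×item 2 → duration 23, value 55.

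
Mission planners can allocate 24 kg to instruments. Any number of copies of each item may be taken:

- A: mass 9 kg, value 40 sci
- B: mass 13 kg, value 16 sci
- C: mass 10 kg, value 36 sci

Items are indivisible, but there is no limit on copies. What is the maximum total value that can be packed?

80 sci

Best value-per-unit is A at 40/9, and filling with it alone uses mass 2×9=18. No mix of the others beats 2×40 = 80.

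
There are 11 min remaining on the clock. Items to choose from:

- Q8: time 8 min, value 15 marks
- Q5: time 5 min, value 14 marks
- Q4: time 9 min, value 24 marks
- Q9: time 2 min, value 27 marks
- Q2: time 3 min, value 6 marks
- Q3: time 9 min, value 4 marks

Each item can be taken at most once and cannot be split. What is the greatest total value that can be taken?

This is a 0/1 knapsack; check combinations near the capacity.
- Q4+Q9: time 9+2=11, value 24+27=51
- Q5+Q9+Q2: time 5+2+3=10, value 14+27+6=47
- Q8+Q9: time 8+2=10, value 15+27=42
Best: 51 marks.

51 marks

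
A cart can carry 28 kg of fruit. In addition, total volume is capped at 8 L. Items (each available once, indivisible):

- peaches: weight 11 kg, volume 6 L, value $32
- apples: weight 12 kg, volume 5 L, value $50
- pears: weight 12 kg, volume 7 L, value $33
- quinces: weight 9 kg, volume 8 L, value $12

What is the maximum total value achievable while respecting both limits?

$50

Feasible sets respecting both limits:
- apples: weight 12, volume 5, value 50
- pears: weight 12, volume 7, value 33
- peaches: weight 11, volume 6, value 32
Best: $50.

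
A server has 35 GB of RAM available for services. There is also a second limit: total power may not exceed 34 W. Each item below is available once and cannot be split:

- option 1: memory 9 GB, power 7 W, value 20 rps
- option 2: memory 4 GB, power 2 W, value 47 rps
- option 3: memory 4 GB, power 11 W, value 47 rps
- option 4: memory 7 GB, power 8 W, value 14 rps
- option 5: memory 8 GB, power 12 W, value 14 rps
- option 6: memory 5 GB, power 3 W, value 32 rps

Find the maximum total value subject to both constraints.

160 rps

Feasible sets respecting both limits:
- option 1+option 2+option 3+option 4+option 6: memory 29, power 31, value 160
- option 1+option 2+option 3+option 6: memory 22, power 23, value 146
- option 2+option 3+option 4+option 6: memory 20, power 24, value 140
- option 2+option 3+option 5+option 6: memory 21, power 28, value 140
Best: 160 rps.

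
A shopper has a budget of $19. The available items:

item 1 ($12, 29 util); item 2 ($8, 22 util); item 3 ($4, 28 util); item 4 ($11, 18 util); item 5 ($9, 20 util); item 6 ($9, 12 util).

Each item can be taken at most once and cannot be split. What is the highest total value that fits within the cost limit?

Check high-value combinations within $19:
- item 1+item 3: cost 12+4=16, value 29+28=57
- item 2+item 3: cost 8+4=12, value 22+28=50
- item 3+item 5: cost 4+9=13, value 28+20=48
Best: 57 util.

57 util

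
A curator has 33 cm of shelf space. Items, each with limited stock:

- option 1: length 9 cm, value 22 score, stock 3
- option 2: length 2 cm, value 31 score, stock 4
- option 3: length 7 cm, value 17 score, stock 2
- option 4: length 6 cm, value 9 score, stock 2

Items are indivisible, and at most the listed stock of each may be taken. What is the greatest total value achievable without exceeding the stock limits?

Top feasible selections:
- 2×option 1 + 4×option 2 + 1×option 3: length 33, value 185
- 1×option 1 + 4×option 2 + 2×option 3: length 31, value 180
Best: 185 score.

185 score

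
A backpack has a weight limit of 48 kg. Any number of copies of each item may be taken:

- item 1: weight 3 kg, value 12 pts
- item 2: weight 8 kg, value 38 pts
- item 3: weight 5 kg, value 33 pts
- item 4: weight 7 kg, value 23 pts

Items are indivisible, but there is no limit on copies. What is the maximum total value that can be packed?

Best value-per-unit is item 3 at 33/5; filling with it alone gives 9×33 = 297.
Optimal mix: 1×item 1 + 9×item 3 → weight 48, value 309.

309 pts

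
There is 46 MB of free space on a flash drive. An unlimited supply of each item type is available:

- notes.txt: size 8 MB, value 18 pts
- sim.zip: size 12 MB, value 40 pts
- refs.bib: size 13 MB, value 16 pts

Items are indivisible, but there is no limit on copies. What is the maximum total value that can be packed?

Best value-per-unit is sim.zip at 40/12; filling with it alone gives 3×40 = 120.
Optimal mix: 1×notes.txt + 3×sim.zip → size 44, value 138.

138 pts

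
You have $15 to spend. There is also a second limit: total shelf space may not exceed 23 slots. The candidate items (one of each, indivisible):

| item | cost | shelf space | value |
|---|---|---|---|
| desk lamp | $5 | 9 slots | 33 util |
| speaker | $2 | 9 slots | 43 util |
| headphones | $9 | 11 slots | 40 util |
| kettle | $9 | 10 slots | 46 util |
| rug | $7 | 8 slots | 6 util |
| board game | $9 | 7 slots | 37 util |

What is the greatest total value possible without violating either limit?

Feasible sets respecting both limits:
- speaker+kettle: cost 11, shelf space 19, value 89
- speaker+headphones: cost 11, shelf space 20, value 83
- speaker+board game: cost 11, shelf space 16, value 80
Best: 89 util.

89 util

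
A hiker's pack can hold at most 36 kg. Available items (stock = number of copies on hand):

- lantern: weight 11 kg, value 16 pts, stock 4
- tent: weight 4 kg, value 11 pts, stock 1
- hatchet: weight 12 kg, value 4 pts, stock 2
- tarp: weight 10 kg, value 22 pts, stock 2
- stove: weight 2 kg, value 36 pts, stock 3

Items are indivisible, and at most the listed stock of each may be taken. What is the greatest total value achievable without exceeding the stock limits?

163 pts

Best selections within weight 36 and stock limits:
- 1×tent + 2×tarp + 3×stove: weight 30, value 163
- 1×lantern + 1×tent + 1×tarp + 3×stove: weight 31, value 157
Best: 163 pts.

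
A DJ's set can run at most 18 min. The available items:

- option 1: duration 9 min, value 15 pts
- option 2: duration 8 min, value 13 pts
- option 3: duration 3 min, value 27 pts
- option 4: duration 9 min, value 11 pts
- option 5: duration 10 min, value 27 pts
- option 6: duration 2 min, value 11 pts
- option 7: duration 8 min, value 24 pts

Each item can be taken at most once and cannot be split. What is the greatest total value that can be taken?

65 pts

Check high-value combinations within 18 min:
- option 3+option 5+option 6: duration 3+10+2=15, value 27+27+11=65
- option 3+option 6+option 7: duration 3+2+8=13, value 27+11+24=62
- option 3+option 5: duration 3+10=13, value 27+27=54
- option 1+option 3+option 6: duration 9+3+2=14, value 15+27+11=53
- option 3+option 7: duration 3+8=11, value 27+24=51
Best: 65 pts.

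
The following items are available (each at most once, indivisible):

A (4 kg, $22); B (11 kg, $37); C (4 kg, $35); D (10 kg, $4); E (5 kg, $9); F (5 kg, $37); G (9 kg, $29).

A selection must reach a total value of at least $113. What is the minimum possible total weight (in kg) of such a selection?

22

Subsets with value ≥ 113, sorted by total weight:
- A+C+F+G: weight 22, value 123
- A+B+C+F: weight 24, value 131
- B+C+E+F: weight 25, value 118
- A+C+E+F+G: weight 27, value 132
Minimum weight: 22 kg.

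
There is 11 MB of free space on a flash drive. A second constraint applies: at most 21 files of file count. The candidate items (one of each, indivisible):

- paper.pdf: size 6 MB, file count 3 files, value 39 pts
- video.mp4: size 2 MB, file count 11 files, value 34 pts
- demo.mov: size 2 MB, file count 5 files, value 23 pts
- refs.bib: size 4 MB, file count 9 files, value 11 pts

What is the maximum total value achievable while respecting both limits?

96 pts

Feasible sets respecting both limits:
- paper.pdf+video.mp4+demo.mov: size 10, file count 19, value 96
- paper.pdf+video.mp4: size 8, file count 14, value 73
- paper.pdf+demo.mov: size 8, file count 8, value 62
- video.mp4+demo.mov: size 4, file count 16, value 57
Best: 96 pts.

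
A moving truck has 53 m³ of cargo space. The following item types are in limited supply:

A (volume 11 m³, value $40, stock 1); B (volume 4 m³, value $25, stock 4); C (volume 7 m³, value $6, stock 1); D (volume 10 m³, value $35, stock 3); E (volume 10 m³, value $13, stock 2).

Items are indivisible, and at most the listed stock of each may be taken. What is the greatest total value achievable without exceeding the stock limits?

$220

Best selections within volume 53 and stock limits:
- 1×A + 3×B + 3×D: volume 53, value 220
- 4×B + 1×C + 3×D: volume 53, value 211
- 1×A + 4×B + 2×D: volume 47, value 210
Best: $220.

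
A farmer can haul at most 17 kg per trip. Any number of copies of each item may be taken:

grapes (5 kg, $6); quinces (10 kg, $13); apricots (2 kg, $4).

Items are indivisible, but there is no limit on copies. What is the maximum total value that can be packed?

$32

Best value-per-unit is apricots at 4/2, and filling with it alone uses weight 8×2=16. No mix of the others beats 8×4 = 32.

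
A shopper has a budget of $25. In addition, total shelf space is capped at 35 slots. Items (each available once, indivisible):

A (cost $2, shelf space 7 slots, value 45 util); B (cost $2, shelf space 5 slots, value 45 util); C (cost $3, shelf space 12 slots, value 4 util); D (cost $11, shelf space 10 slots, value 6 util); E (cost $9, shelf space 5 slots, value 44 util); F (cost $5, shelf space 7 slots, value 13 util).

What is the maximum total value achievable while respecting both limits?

Feasible sets respecting both limits:
- A+B+E+F: cost 18, shelf space 24, value 147
- A+B+D+E: cost 24, shelf space 27, value 140
- A+B+C+E: cost 16, shelf space 29, value 138
- A+B+E: cost 13, shelf space 17, value 134
Best: 147 util.

147 util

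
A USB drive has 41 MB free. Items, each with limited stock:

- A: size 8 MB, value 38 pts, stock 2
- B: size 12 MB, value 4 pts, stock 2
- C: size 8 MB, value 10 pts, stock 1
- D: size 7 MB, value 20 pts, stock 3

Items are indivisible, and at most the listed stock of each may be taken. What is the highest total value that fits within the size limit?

Best selections within size 41 and stock limits:
- 2×A + 3×D: size 37, value 136
- 2×A + 1×C + 2×D: size 38, value 126
- 2×A + 2×D: size 30, value 116
- 1×A + 1×C + 3×D: size 37, value 108
Best: 136 pts.

136 pts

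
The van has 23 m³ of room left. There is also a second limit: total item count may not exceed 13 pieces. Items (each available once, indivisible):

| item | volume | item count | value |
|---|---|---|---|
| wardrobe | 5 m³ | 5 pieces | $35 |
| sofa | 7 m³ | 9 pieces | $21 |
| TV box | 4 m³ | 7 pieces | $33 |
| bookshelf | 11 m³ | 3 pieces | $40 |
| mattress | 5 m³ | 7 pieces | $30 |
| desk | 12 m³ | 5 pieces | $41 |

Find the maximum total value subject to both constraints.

$81

Feasible sets respecting both limits:
- bookshelf+desk: volume 23, item count 8, value 81
- wardrobe+desk: volume 17, item count 10, value 76
- wardrobe+bookshelf: volume 16, item count 8, value 75
Best: $81.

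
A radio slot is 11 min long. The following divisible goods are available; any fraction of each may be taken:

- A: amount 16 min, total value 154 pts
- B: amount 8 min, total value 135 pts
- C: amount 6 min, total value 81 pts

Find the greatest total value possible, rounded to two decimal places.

Take in order of value per unit:
- B (135/8 per unit): all 8 → value 135, running total 135.00
- C (81/6 per unit): 3 of 6 → value 3×81/6 = 40.5000, running total 175.50
Total 175.50.

175.50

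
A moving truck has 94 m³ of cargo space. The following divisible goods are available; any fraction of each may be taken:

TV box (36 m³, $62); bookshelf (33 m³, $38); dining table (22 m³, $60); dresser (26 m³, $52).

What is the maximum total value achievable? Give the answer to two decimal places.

Take in order of value per unit:
- dining table (60/22 per unit): all 22 → value 60, running total 60.00
- dresser (52/26 per unit): all 26 → value 52, running total 112.00
- TV box (62/36 per unit): all 36 → value 62, running total 174.00
- bookshelf (38/33 per unit): 10 of 33 → value 10×38/33 = 11.5152, running total 185.52
Total 185.52.

185.52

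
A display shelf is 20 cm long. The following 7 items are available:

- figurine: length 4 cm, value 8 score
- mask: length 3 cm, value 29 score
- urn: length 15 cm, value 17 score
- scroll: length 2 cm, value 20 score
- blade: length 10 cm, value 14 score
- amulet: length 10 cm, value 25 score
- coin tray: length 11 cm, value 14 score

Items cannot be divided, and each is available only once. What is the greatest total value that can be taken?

Check high-value combinations within 20 cm:
- figurine+mask+scroll+amulet: length 4+3+2+10=19, value 8+29+20+25=82
- mask+scroll+amulet: length 3+2+10=15, value 29+20+25=74
- figurine+mask+scroll+blade: length 4+3+2+10=19, value 8+29+20+14=71
- figurine+mask+scroll+coin tray: length 4+3+2+11=20, value 8+29+20+14=71
Best: 82 score.

82 score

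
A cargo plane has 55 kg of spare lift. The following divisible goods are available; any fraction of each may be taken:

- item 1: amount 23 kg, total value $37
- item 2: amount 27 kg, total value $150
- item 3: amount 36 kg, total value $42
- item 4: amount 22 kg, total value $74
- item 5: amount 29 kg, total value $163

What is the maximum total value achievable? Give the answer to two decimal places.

Take in order of value per unit:
- item 5 (163/29 per unit): all 29 → value 163, running total 163.00
- item 2 (150/27 per unit): 26 of 27 → value 26×150/27 = 144.4444, running total 307.44
Total 307.44.

307.44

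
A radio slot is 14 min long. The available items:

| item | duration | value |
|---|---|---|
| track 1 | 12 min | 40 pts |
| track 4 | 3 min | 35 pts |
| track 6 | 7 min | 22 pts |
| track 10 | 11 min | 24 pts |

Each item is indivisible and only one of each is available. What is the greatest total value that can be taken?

59 pts

Check high-value combinations within 14 min:
- track 4+track 10: duration 3+11=14, value 35+24=59
- track 4+track 6: duration 3+7=10, value 35+22=57
- track 1: duration 12, value 40
- track 4: duration 3, value 35
- track 10: duration 11, value 24
Best: 59 pts.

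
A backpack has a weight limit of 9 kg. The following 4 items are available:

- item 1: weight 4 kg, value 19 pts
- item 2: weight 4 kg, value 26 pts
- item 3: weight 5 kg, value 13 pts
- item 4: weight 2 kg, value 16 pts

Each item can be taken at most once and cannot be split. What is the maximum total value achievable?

45 pts

Check high-value combinations within 9 kg:
- item 1+item 2: weight 4+4=8, value 19+26=45
- item 2+item 4: weight 4+2=6, value 26+16=42
- item 2+item 3: weight 4+5=9, value 26+13=39
Best: 45 pts.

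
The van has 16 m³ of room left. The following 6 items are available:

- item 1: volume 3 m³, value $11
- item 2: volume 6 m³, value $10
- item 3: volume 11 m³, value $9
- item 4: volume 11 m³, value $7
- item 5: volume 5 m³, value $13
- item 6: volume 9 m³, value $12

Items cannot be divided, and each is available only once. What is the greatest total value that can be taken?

This is a 0/1 knapsack; check combinations near the capacity.
- item 1+item 2+item 5: volume 3+6+5=14, value 11+10+13=34
- item 5+item 6: volume 5+9=14, value 13+12=25
- item 1+item 5: volume 3+5=8, value 11+13=24
Best: $34.

$34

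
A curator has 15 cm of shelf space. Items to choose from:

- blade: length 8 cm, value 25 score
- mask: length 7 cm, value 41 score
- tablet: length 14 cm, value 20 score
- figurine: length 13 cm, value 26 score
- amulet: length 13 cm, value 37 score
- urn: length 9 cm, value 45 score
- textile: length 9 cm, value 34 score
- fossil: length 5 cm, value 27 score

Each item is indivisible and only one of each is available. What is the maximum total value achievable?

Check high-value combinations within 15 cm:
- urn+fossil: length 9+5=14, value 45+27=72
- mask+fossil: length 7+5=12, value 41+27=68
- blade+mask: length 8+7=15, value 25+41=66
Best: 72 score.

72 score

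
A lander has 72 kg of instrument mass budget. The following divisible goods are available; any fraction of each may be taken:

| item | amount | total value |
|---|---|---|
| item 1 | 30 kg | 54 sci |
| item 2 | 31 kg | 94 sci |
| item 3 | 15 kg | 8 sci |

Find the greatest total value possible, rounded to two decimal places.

153.87

Take in order of value per unit:
- item 2 (94/31 per unit): all 31 → value 94, running total 94.00
- item 1 (54/30 per unit): all 30 → value 54, running total 148.00
- item 3 (8/15 per unit): 11 of 15 → value 11×8/15 = 5.8667, running total 153.87
Total 153.87.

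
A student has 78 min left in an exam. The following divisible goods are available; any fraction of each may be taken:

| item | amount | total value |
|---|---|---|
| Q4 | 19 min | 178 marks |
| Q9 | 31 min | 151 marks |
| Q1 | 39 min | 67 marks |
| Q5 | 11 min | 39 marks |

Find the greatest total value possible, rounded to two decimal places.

397.21

Take in order of value per unit:
- Q4 (178/19 per unit): all 19 → value 178, running total 178.00
- Q9 (151/31 per unit): all 31 → value 151, running total 329.00
- Q5 (39/11 per unit): all 11 → value 39, running total 368.00
- Q1 (67/39 per unit): 17 of 39 → value 17×67/39 = 29.2051, running total 397.21
Total 397.21.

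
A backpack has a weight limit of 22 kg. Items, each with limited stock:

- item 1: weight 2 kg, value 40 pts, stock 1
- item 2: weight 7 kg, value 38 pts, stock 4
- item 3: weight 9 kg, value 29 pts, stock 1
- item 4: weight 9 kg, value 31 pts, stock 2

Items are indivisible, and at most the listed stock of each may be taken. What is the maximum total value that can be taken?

116 pts

Best selections within weight 22 and stock limits:
- 1×item 1 + 2×item 2: weight 16, value 116
- 3×item 2: weight 21, value 114
Best: 116 pts.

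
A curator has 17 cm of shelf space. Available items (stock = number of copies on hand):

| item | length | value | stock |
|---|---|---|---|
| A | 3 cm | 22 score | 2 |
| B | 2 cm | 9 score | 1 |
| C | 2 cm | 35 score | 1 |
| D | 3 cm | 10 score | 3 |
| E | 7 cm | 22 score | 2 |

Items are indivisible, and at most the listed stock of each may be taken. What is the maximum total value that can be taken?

Top feasible selections:
- 2×A + 1×B + 1×C + 1×E: length 17, value 110
- 2×A + 1×C + 3×D: length 17, value 109
Best: 110 score.

110 score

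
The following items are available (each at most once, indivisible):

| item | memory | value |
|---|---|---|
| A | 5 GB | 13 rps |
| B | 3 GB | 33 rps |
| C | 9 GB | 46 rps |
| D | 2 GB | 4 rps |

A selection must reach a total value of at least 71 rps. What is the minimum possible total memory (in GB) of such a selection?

Subsets with value ≥ 71, sorted by total memory:
- B+C: memory 12, value 79
- B+C+D: memory 14, value 83
Minimum memory: 12 GB.

12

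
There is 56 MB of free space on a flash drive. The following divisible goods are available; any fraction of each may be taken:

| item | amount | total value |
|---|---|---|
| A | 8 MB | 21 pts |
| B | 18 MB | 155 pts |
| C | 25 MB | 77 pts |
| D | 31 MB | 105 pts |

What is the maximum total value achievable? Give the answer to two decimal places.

Take in order of value per unit:
- B (155/18 per unit): all 18 → value 155, running total 155.00
- D (105/31 per unit): all 31 → value 105, running total 260.00
- C (77/25 per unit): 7 of 25 → value 7×77/25 = 21.5600, running total 281.56
Total 281.56.

281.56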